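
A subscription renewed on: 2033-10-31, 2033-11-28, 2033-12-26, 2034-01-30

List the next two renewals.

All Mondays; the gaps (28, 28, 35) vary with month length.
This is the last Monday of each month.
Last Monday of February 2034: 2034-02-27.
Last Monday of March 2034: 2034-03-27.

2034-02-27, 2034-03-27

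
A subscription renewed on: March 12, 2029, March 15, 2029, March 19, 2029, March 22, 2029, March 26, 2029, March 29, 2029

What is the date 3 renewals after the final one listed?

Every event lands on a Monday or Thursday (gaps cycle 3, 4, 3, 4, 3).
So the schedule is: every Monday and Thursday.
Next Monday: April 2, 2029.
The following Thursday is April 5, 2029.
The following Monday is April 9, 2029.

April 9, 2029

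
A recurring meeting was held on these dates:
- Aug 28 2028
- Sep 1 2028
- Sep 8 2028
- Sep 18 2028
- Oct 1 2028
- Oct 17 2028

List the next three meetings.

Nov 5 2028, Nov 27 2028, Dec 22 2028

Gaps: 4, 7, 10, 13, 16 days — each gap is 3 larger than the previous one.
Next gap: 19 days. Oct 17 2028 + 19 days = Nov 5 2028.
Next gap: 22 days. Nov 5 2028 + 22 days = Nov 27 2028.
Next gap: 25 days. Nov 27 2028 + 25 days = Dec 22 2028.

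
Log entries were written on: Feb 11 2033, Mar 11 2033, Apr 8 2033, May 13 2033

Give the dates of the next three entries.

These are Fridays at 28- or 35-day spacing (28, 28, 35).
The pattern: 2nd Friday of the month.
June 2033 — 2nd Friday is Jun 10 2033.
July 2033 — 2nd Friday is Jul 8 2033.
2nd Friday of August 2033: Aug 12 2033.

Jun 10 2033, Jul 8 2033, Aug 12 2033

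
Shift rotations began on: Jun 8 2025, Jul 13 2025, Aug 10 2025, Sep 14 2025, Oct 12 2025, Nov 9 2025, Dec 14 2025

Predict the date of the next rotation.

All dates are Sundays, 35, 28, 35, 28, 28, 35 days apart.
Specifically, the 2nd Sunday of each month.
January 2026 — 2nd Sunday is Jan 11 2026.

Jan 11 2026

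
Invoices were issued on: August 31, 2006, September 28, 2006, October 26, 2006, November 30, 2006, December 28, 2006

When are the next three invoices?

These are Thursdays with 28, 28, 35, 28-day gaps.
Each is the final Thursday of its month — August 31, 2006 is past the 28th, so '4th Thursday' doesn't fit.
Last Thursday of January 2007: January 25, 2007.
Last Thursday of February 2007: February 22, 2007.
Last Thursday of March 2007: March 29, 2007.

January 25, 2007; February 22, 2007; March 29, 2007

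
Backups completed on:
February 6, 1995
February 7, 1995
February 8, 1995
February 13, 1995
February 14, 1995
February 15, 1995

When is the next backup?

Every event lands on a Monday or Tuesday or Wednesday (gaps cycle 1, 1, 5, 1, 1).
So the schedule is: every Monday, Tuesday and Wednesday.
Next Monday: February 20, 1995.

February 20, 1995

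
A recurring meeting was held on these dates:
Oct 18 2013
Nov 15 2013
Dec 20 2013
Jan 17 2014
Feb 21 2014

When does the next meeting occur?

Mar 21 2014

These are Fridays at 28- or 35-day spacing (28, 35, 28, 35).
The pattern: 3rd Friday of the month.
3rd Friday of March 2014: Mar 21 2014.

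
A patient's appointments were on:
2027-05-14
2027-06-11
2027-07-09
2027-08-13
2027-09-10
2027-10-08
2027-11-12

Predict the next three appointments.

2027-12-10, 2028-01-14, 2028-02-11

All dates are Fridays, 28, 28, 35, 28, 28, 35 days apart.
Specifically, the 2nd Friday of each month.
December 2027 — 2nd Friday is 2027-12-10.
2nd Friday of January 2028: 2028-01-14.
2nd Friday of February 2028: 2028-02-11.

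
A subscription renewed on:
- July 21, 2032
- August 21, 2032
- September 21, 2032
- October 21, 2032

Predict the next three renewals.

Each date is the 21st; the gaps (31, 31, 30) track the month lengths.
The rule is the 21st of each month.
Next: November 2032 → November 21, 2032.
December 2032: December 21, 2032.
Next: January 2033 → January 21, 2033.

November 21, 2032; December 21, 2032; January 21, 2033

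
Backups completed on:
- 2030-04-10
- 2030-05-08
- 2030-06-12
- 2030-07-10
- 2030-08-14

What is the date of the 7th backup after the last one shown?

2031-03-12

These are Wednesdays at 28- or 35-day spacing (28, 35, 28, 35).
The pattern: 2nd Wednesday of the month.
2nd Wednesday of September 2030: 2030-09-11.
October 2030 — 2nd Wednesday is 2030-10-09.
November 2030 — 2nd Wednesday is 2030-11-13.
2nd Wednesday of December 2030: 2030-12-11.
January 2031 — 2nd Wednesday is 2031-01-08.
2nd Wednesday of February 2031: 2031-02-12.
2nd Wednesday of March 2031: 2031-03-12.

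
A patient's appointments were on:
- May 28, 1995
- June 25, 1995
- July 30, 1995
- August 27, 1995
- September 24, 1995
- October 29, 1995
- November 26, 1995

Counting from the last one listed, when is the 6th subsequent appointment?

These are Sundays with 28, 35, 28, 28, 35, 28-day gaps.
Each is the final Sunday of its month — July 30, 1995 is past the 28th, so '4th Sunday' doesn't fit.
Last Sunday of December 1995: December 31, 1995.
January 1996 ends with Sunday January 28, 1996.
February 1996 ends with Sunday February 25, 1996.
March 1996 ends with Sunday March 31, 1996.
April 1996 ends with Sunday April 28, 1996.
Last Sunday of May 1996: May 26, 1996.

May 26, 1996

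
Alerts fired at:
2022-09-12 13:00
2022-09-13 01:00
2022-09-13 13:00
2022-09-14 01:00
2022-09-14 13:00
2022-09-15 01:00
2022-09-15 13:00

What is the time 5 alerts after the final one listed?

Spacing: 12, 12, 12, 12, 12, 12 h — constant 12 h.
2022-09-15 13:00 + 12 h = 2022-09-16 01:00.
2022-09-16 01:00 + 12 h = 2022-09-16 13:00.
2022-09-16 13:00 + 12 h = 2022-09-17 01:00.
2022-09-17 01:00 + 12 h = 2022-09-17 13:00.
2022-09-17 13:00 + 12 h = 2022-09-18 01:00.

2022-09-18 01:00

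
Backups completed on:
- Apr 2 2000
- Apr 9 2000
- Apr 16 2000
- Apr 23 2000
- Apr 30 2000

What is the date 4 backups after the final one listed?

May 28 2000

The spacing is 7, 7, 7, 7 days — always 7 days.
Apr 30 2000 + 7 days = May 7 2000.
May 7 2000 + 7 days = May 14 2000.
May 14 2000 + 7 days = May 21 2000.
May 21 2000 + 7 days = May 28 2000.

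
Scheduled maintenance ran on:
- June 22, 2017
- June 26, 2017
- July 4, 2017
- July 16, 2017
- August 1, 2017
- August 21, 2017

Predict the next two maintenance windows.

September 14, 2017; October 12, 2017

The spacing grows by 4 each time: 4, 8, 12, 16, 20 days.
Next gap: 24 days. August 21, 2017 + 24 days = September 14, 2017.
Next gap: 28 days. September 14, 2017 + 28 days = October 12, 2017.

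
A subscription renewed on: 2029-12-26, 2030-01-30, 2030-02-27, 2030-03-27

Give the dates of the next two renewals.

2030-04-24, 2030-05-29

These are Wednesdays with 35, 28, 28-day gaps.
Each is the final Wednesday of its month — 2030-01-30 is past the 28th, so '4th Wednesday' doesn't fit.
Last Wednesday of April 2030: 2030-04-24.
May 2030 ends with Wednesday 2030-05-29.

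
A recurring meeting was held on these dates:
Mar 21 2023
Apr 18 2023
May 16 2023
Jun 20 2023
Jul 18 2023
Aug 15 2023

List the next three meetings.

Sep 19 2023, Oct 17 2023, Nov 21 2023

All dates are Tuesdays, 28, 28, 35, 28, 28 days apart.
Specifically, the 3rd Tuesday of each month.
September 2023 — 3rd Tuesday is Sep 19 2023.
3rd Tuesday of October 2023: Oct 17 2023.
3rd Tuesday of November 2023: Nov 21 2023.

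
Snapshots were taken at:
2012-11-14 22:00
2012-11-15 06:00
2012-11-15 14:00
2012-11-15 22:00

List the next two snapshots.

2012-11-16 06:00, 2012-11-16 14:00

Gaps: 8, 8, 8 hours — each event is 8 hours after the previous one.
2012-11-15 22:00 + 8 h = 2012-11-16 06:00.
2012-11-16 06:00 + 8 h = 2012-11-16 14:00.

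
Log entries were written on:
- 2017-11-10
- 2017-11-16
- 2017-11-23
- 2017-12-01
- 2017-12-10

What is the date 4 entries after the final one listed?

The spacing grows by 1 each time: 6, 7, 8, 9 days.
Next gap: 10 days. 2017-12-10 + 10 days = 2017-12-20.
Next gap: 11 days. 2017-12-20 + 11 days = 2017-12-31.
Next gap: 12 days. 2017-12-31 + 12 days = 2018-01-12.
Next gap: 13 days. 2018-01-12 + 13 days = 2018-01-25.

2018-01-25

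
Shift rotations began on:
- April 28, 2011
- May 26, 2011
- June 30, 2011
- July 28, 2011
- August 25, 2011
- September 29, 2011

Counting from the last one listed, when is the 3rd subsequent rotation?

December 29, 2011

Every date is a Thursday; gaps 28, 35, 28, 28, 35 days.
Each is the last Thursday of its month (at least one falls on the 29th or later, ruling out '4th Thursday').
October 2011 ends with Thursday October 27, 2011.
November 2011 ends with Thursday November 24, 2011.
December 2011 ends with Thursday December 29, 2011.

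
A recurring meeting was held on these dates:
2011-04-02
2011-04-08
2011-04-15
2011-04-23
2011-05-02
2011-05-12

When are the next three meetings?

Gaps: 6, 7, 8, 9, 10 days — each gap is 1 larger than the previous one.
Next gap: 11 days. 2011-05-12 + 11 days = 2011-05-23.
Next gap: 12 days. 2011-05-23 + 12 days = 2011-06-04.
Next gap: 13 days. 2011-06-04 + 13 days = 2011-06-17.

2011-05-23, 2011-06-04, 2011-06-17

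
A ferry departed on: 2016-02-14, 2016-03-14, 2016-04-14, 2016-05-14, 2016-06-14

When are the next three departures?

2016-07-14, 2016-08-14, 2016-09-14

The day-of-month is always 14 (29, 31, 30, 31 days between events).
So this recurs on the 14th of each month.
July 2016: 2016-07-14.
August 2016: 2016-08-14.
Next: September 2016 → 2016-09-14.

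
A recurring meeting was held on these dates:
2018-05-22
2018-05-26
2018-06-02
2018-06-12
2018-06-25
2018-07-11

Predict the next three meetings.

2018-07-30, 2018-08-21, 2018-09-15

The spacing grows by 3 each time: 4, 7, 10, 13, 16 days.
Next gap: 19 days. 2018-07-11 + 19 days = 2018-07-30.
Next gap: 22 days. 2018-07-30 + 22 days = 2018-08-21.
Next gap: 25 days. 2018-08-21 + 25 days = 2018-09-15.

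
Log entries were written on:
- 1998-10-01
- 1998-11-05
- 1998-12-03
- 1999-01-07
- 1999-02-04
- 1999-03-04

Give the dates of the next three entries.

Gaps: 35, 28, 35, 28, 28 days — a mix of 28 and 35. Every date is a Thursday.
Each is the 1st Thursday of its month.
April 1999 — 1st Thursday is 1999-04-01.
1st Thursday of May 1999: 1999-05-06.
1st Thursday of June 1999: 1999-06-03.

1999-04-01, 1999-05-06, 1999-06-03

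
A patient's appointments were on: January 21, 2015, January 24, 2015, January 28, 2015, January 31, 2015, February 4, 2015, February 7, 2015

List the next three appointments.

The gap pattern 3, 4, 3, 4, 3 repeats every 2 events.
These are the Wednesdays and Saturdays of each week.
Next Wednesday: February 11, 2015.
Next Saturday: February 14, 2015.
The following Wednesday is February 18, 2015.

February 11, 2015; February 14, 2015; February 18, 2015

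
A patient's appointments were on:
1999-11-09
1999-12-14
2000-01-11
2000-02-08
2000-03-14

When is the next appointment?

2000-04-11

These are Tuesdays at 28- or 35-day spacing (35, 28, 28, 35).
The pattern: 2nd Tuesday of the month.
April 2000 — 2nd Tuesday is 2000-04-11.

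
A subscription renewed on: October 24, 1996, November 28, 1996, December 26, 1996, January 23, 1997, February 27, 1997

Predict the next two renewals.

March 27, 1997; April 24, 1997

These are Thursdays at 28- or 35-day spacing (35, 28, 28, 35).
The pattern: 4th Thursday of the month.
March 1997 — 4th Thursday is March 27, 1997.
April 1997 — 4th Thursday is April 24, 1997.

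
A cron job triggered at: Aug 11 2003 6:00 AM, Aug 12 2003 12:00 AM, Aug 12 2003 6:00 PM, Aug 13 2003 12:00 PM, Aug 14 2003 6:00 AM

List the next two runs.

Aug 15 2003 12:00 AM, Aug 15 2003 6:00 PM

The interval is a steady 18 hours (18, 18, 18, 18).
Aug 14 2003 6:00 AM + 18 h = Aug 15 2003 12:00 AM.
Aug 15 2003 12:00 AM + 18 h = Aug 15 2003 6:00 PM.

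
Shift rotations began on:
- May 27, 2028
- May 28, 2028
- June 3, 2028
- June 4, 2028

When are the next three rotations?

June 10, 2028; June 11, 2028; June 17, 2028

Gaps: 1, 6, 1 days — not constant, but cyclic with period 2.
The events fall on every Saturday and Sunday.
Next Saturday: June 10, 2028.
The following Sunday is June 11, 2028.
The following Saturday is June 17, 2028.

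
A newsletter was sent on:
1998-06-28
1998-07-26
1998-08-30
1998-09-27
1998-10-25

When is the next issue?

1998-11-29

All Sundays; the gaps (28, 35, 28, 28) vary with month length.
This is the last Sunday of each month.
Last Sunday of November 1998: 1998-11-29.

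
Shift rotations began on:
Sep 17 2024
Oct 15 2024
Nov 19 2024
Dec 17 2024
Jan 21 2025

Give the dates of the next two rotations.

Feb 18 2025, Mar 18 2025

Gaps: 28, 35, 28, 35 days — a mix of 28 and 35. Every date is a Tuesday.
Each is the 3rd Tuesday of its month.
February 2025 — 3rd Tuesday is Feb 18 2025.
March 2025 — 3rd Tuesday is Mar 18 2025.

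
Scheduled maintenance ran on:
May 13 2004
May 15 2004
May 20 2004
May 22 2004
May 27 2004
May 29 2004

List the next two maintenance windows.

The gap pattern 2, 5, 2, 5, 2 repeats every 2 events.
These are the Thursdays and Saturdays of each week.
Next Thursday: Jun 3 2004.
The following Saturday is Jun 5 2004.

Jun 3 2004, Jun 5 2004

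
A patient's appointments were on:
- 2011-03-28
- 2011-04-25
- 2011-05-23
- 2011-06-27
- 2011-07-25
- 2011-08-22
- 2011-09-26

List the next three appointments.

2011-10-24, 2011-11-28, 2011-12-26

Gaps: 28, 28, 35, 28, 28, 35 days — a mix of 28 and 35. Every date is a Monday.
Each is the 4th Monday of its month.
4th Monday of October 2011: 2011-10-24.
4th Monday of November 2011: 2011-11-28.
December 2011 — 4th Monday is 2011-12-26.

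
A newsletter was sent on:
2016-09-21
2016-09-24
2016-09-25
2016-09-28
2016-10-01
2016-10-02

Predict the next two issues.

Gaps: 3, 1, 3, 3, 1 days — not constant, but cyclic with period 3.
The events fall on every Wednesday, Saturday and Sunday.
Next Wednesday: 2016-10-05.
The following Saturday is 2016-10-08.

2016-10-05, 2016-10-08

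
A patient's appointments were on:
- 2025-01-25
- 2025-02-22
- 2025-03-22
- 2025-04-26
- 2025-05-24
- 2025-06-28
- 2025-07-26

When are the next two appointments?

Gaps: 28, 28, 35, 28, 35, 28 days — a mix of 28 and 35. Every date is a Saturday.
Each is the 4th Saturday of its month.
August 2025 — 4th Saturday is 2025-08-23.
4th Saturday of September 2025: 2025-09-27.

2025-08-23, 2025-09-27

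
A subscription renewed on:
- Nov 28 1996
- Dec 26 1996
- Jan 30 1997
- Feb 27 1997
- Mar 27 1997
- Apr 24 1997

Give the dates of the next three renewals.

All Thursdays; the gaps (28, 35, 28, 28, 28) vary with month length.
This is the last Thursday of each month.
May 1997 ends with Thursday May 29 1997.
June 1997 ends with Thursday Jun 26 1997.
Last Thursday of July 1997: Jul 31 1997.

May 29 1997, Jun 26 1997, Jul 31 1997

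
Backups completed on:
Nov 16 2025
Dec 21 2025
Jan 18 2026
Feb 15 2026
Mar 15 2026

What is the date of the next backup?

Apr 19 2026

These are Sundays at 28- or 35-day spacing (35, 28, 28, 28).
The pattern: 3rd Sunday of the month.
3rd Sunday of April 2026: Apr 19 2026.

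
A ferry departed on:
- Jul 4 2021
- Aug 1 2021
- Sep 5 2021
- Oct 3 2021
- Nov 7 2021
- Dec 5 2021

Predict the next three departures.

Jan 2 2022, Feb 6 2022, Mar 6 2022

These are Sundays at 28- or 35-day spacing (28, 35, 28, 35, 28).
The pattern: 1st Sunday of the month.
January 2022 — 1st Sunday is Jan 2 2022.
1st Sunday of February 2022: Feb 6 2022.
1st Sunday of March 2022: Mar 6 2022.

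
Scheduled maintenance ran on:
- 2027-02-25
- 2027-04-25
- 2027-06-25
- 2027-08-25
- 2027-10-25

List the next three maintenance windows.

2027-12-25, 2028-02-25, 2028-04-25

Gaps: 59, 61, 61, 61 days — not constant. Every event is on the 25th of the month.
Pattern: the 25th of every 2 months.
December 2027: 2027-12-25.
Next: February 2028 → 2028-02-25.
April 2028: 2028-04-25.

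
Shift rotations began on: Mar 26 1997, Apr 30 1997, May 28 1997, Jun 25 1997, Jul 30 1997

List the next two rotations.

Aug 27 1997, Sep 24 1997

All Wednesdays; the gaps (35, 28, 28, 35) vary with month length.
This is the last Wednesday of each month.
August 1997 ends with Wednesday Aug 27 1997.
Last Wednesday of September 1997: Sep 24 1997.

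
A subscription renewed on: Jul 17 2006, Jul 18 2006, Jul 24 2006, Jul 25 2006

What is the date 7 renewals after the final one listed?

Aug 21 2006

The gap pattern 1, 6, 1 repeats every 2 events.
These are the Mondays and Tuesdays of each week.
The following Monday is Jul 31 2006.
The following Tuesday is Aug 1 2006.
Next Monday: Aug 7 2006.
The following Tuesday is Aug 8 2006.
Next Monday: Aug 14 2006.
The following Tuesday is Aug 15 2006.
The following Monday is Aug 21 2006.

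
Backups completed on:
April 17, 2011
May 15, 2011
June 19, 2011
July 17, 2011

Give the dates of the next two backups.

These are Sundays at 28- or 35-day spacing (28, 35, 28).
The pattern: 3rd Sunday of the month.
3rd Sunday of August 2011: August 21, 2011.
3rd Sunday of September 2011: September 18, 2011.

August 21, 2011; September 18, 2011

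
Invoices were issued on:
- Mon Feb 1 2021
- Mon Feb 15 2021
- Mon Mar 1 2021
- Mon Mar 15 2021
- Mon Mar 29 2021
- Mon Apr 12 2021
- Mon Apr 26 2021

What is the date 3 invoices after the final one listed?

Mon Jun 7 2021

Gaps between consecutive events: 14, 14, 14, 14, 14, 14 days — a constant 14-day interval.
Mon Apr 26 2021 + 14 days = Mon May 10 2021.
Mon May 10 2021 + 14 days = Mon May 24 2021.
Mon May 24 2021 + 14 days = Mon Jun 7 2021.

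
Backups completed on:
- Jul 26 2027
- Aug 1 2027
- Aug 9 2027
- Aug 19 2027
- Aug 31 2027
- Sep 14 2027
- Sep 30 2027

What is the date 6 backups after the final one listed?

Intervals are 6, 8, 10, 12, 14, 16 days — an arithmetic progression with common difference 2.
Next gap: 18 days. Sep 30 2027 + 18 days = Oct 18 2027.
Next gap: 20 days. Oct 18 2027 + 20 days = Nov 7 2027.
Next gap: 22 days. Nov 7 2027 + 22 days = Nov 29 2027.
Next gap: 24 days. Nov 29 2027 + 24 days = Dec 23 2027.
Next gap: 26 days. Dec 23 2027 + 26 days = Jan 18 2028.
Next gap: 28 days. Jan 18 2028 + 28 days = Feb 15 2028.

Feb 15 2028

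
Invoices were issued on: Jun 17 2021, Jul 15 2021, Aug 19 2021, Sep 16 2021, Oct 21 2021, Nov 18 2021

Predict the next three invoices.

All dates are Thursdays, 28, 35, 28, 35, 28 days apart.
Specifically, the 3rd Thursday of each month.
December 2021 — 3rd Thursday is Dec 16 2021.
January 2022 — 3rd Thursday is Jan 20 2022.
3rd Thursday of February 2022: Feb 17 2022.

Dec 16 2021, Jan 20 2022, Feb 17 2022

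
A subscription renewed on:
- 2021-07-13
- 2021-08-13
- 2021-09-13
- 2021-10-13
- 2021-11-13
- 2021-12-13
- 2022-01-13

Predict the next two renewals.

2022-02-13, 2022-03-13

Gaps: 31, 31, 30, 31, 30, 31 days — not constant. Every event is on the 13th of the month.
Pattern: the 13th of each month.
February 2022: 2022-02-13.
March 2022: 2022-03-13.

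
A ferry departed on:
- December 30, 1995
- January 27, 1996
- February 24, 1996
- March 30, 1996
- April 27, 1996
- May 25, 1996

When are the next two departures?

June 29, 1996; July 27, 1996

These are Saturdays with 28, 28, 35, 28, 28-day gaps.
Each is the final Saturday of its month — December 30, 1995 is past the 28th, so '4th Saturday' doesn't fit.
Last Saturday of June 1996: June 29, 1996.
Last Saturday of July 1996: July 27, 1996.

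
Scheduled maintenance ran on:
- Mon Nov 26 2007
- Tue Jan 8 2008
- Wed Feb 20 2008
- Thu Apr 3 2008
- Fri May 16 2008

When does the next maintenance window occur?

Every event comes 43 days after the last (43, 43, 43, 43).
Fri May 16 2008 + 43 days = Sat Jun 28 2008.

Sat Jun 28 2008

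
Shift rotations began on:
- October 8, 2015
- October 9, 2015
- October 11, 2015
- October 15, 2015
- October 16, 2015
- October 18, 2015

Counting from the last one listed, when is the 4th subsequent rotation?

Gaps: 1, 2, 4, 1, 2 days — not constant, but cyclic with period 3.
The events fall on every Thursday, Friday and Sunday.
Next Thursday: October 22, 2015.
Next Friday: October 23, 2015.
Next Sunday: October 25, 2015.
The following Thursday is October 29, 2015.

October 29, 2015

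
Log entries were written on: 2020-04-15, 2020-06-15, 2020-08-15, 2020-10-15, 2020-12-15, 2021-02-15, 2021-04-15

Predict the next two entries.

2021-06-15, 2021-08-15

The day-of-month is always 15 (61, 61, 61, 61, 62, 59 days between events).
So this recurs on the 15th of every 2 months.
June 2021: 2021-06-15.
August 2021: 2021-08-15.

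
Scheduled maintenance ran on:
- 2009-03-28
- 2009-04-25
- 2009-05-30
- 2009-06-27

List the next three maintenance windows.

All Saturdays; the gaps (28, 35, 28) vary with month length.
This is the last Saturday of each month.
July 2009 ends with Saturday 2009-07-25.
Last Saturday of August 2009: 2009-08-29.
Last Saturday of September 2009: 2009-09-26.

2009-07-25, 2009-08-29, 2009-09-26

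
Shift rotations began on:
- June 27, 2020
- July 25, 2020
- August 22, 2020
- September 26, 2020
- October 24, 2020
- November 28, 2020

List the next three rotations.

These are Saturdays at 28- or 35-day spacing (28, 28, 35, 28, 35).
The pattern: 4th Saturday of the month.
4th Saturday of December 2020: December 26, 2020.
4th Saturday of January 2021: January 23, 2021.
February 2021 — 4th Saturday is February 27, 2021.

December 26, 2020; January 23, 2021; February 27, 2021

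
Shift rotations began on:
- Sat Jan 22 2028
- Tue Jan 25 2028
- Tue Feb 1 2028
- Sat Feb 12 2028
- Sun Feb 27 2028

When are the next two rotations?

Intervals are 3, 7, 11, 15 days — an arithmetic progression with common difference 4.
Next gap: 19 days. Sun Feb 27 2028 + 19 days = Fri Mar 17 2028.
Next gap: 23 days. Fri Mar 17 2028 + 23 days = Sun Apr 9 2028.

Fri Mar 17 2028, Sun Apr 9 2028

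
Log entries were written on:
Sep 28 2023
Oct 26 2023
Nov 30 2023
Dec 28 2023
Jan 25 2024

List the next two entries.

These are Thursdays with 28, 35, 28, 28-day gaps.
Each is the final Thursday of its month — Nov 30 2023 is past the 28th, so '4th Thursday' doesn't fit.
Last Thursday of February 2024: Feb 29 2024.
March 2024 ends with Thursday Mar 28 2024.

Feb 29 2024, Mar 28 2024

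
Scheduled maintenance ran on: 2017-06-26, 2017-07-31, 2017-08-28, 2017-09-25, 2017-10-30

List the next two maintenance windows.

All Mondays; the gaps (35, 28, 28, 35) vary with month length.
This is the last Monday of each month.
November 2017 ends with Monday 2017-11-27.
December 2017 ends with Monday 2017-12-25.

2017-11-27, 2017-12-25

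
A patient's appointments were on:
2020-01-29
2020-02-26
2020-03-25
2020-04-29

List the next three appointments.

Every date is a Wednesday; gaps 28, 28, 35 days.
Each is the last Wednesday of its month (at least one falls on the 29th or later, ruling out '4th Wednesday').
May 2020 ends with Wednesday 2020-05-27.
June 2020 ends with Wednesday 2020-06-24.
Last Wednesday of July 2020: 2020-07-29.

2020-05-27, 2020-06-24, 2020-07-29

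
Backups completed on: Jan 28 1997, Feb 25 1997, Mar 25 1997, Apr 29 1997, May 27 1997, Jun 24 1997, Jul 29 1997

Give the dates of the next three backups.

Aug 26 1997, Sep 30 1997, Oct 28 1997

All Tuesdays; the gaps (28, 28, 35, 28, 28, 35) vary with month length.
This is the last Tuesday of each month.
August 1997 ends with Tuesday Aug 26 1997.
Last Tuesday of September 1997: Sep 30 1997.
October 1997 ends with Tuesday Oct 28 1997.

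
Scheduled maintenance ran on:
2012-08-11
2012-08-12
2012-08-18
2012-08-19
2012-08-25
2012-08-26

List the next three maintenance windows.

2012-09-01, 2012-09-02, 2012-09-08

Gaps: 1, 6, 1, 6, 1 days — not constant, but cyclic with period 2.
The events fall on every Saturday and Sunday.
The following Saturday is 2012-09-01.
The following Sunday is 2012-09-02.
The following Saturday is 2012-09-08.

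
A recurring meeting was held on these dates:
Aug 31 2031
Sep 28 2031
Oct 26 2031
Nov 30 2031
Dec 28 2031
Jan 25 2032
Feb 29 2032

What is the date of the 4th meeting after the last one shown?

These are Sundays with 28, 28, 35, 28, 28, 35-day gaps.
Each is the final Sunday of its month — Aug 31 2031 is past the 28th, so '4th Sunday' doesn't fit.
March 2032 ends with Sunday Mar 28 2032.
Last Sunday of April 2032: Apr 25 2032.
Last Sunday of May 2032: May 30 2032.
Last Sunday of June 2032: Jun 27 2032.

Jun 27 2032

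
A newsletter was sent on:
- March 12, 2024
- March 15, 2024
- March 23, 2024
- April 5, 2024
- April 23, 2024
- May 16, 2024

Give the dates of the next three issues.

June 13, 2024; July 16, 2024; August 23, 2024

The spacing grows by 5 each time: 3, 8, 13, 18, 23 days.
Next gap: 28 days. May 16, 2024 + 28 days = June 13, 2024.
Next gap: 33 days. June 13, 2024 + 33 days = July 16, 2024.
Next gap: 38 days. July 16, 2024 + 38 days = August 23, 2024.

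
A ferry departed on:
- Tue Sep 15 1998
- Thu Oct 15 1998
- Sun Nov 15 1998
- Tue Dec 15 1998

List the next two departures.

Gaps: 30, 31, 30 days — not constant. Every event is on the 15th of the month.
Pattern: the 15th of each month.
Next: January 1999 → Fri Jan 15 1999.
Next: February 1999 → Mon Feb 15 1999.

Fri Jan 15 1999, Mon Feb 15 1999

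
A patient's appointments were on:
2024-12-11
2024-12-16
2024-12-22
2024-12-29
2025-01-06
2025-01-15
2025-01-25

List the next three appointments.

Intervals are 5, 6, 7, 8, 9, 10 days — an arithmetic progression with common difference 1.
Next gap: 11 days. 2025-01-25 + 11 days = 2025-02-05.
Next gap: 12 days. 2025-02-05 + 12 days = 2025-02-17.
Next gap: 13 days. 2025-02-17 + 13 days = 2025-03-02.

2025-02-05, 2025-02-17, 2025-03-02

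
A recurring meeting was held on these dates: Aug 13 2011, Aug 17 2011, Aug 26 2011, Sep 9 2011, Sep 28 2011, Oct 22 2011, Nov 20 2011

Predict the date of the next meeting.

Dec 24 2011

Gaps: 4, 9, 14, 19, 24, 29 days — each gap is 5 larger than the previous one.
Next gap: 34 days. Nov 20 2011 + 34 days = Dec 24 2011.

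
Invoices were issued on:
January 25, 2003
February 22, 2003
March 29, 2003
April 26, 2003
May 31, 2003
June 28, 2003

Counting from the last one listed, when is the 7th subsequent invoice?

Every date is a Saturday; gaps 28, 35, 28, 35, 28 days.
Each is the last Saturday of its month (at least one falls on the 29th or later, ruling out '4th Saturday').
July 2003 ends with Saturday July 26, 2003.
Last Saturday of August 2003: August 30, 2003.
September 2003 ends with Saturday September 27, 2003.
October 2003 ends with Saturday October 25, 2003.
Last Saturday of November 2003: November 29, 2003.
December 2003 ends with Saturday December 27, 2003.
January 2004 ends with Saturday January 31, 2004.

January 31, 2004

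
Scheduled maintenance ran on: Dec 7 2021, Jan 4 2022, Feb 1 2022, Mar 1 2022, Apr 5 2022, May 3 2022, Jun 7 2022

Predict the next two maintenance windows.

These are Tuesdays at 28- or 35-day spacing (28, 28, 28, 35, 28, 35).
The pattern: 1st Tuesday of the month.
July 2022 — 1st Tuesday is Jul 5 2022.
August 2022 — 1st Tuesday is Aug 2 2022.

Jul 5 2022, Aug 2 2022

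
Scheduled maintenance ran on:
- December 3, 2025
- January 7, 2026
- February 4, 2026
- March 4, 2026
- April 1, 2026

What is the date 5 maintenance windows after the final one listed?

All dates are Wednesdays, 35, 28, 28, 28 days apart.
Specifically, the 1st Wednesday of each month.
1st Wednesday of May 2026: May 6, 2026.
1st Wednesday of June 2026: June 3, 2026.
July 2026 — 1st Wednesday is July 1, 2026.
August 2026 — 1st Wednesday is August 5, 2026.
1st Wednesday of September 2026: September 2, 2026.

September 2, 2026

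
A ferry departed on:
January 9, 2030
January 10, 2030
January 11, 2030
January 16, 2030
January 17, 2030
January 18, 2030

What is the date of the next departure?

Gaps: 1, 1, 5, 1, 1 days — not constant, but cyclic with period 3.
The events fall on every Wednesday, Thursday and Friday.
The following Wednesday is January 23, 2030.

January 23, 2030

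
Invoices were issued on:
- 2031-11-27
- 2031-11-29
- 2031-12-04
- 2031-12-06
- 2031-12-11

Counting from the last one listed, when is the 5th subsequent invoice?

2031-12-27

The gap pattern 2, 5, 2, 5 repeats every 2 events.
These are the Thursdays and Saturdays of each week.
The following Saturday is 2031-12-13.
Next Thursday: 2031-12-18.
Next Saturday: 2031-12-20.
Next Thursday: 2031-12-25.
The following Saturday is 2031-12-27.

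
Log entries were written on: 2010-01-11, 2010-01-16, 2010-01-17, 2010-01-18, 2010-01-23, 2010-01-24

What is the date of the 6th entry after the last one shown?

Every event lands on a Monday or Saturday or Sunday (gaps cycle 5, 1, 1, 5, 1).
So the schedule is: every Monday, Saturday and Sunday.
Next Monday: 2010-01-25.
The following Saturday is 2010-01-30.
Next Sunday: 2010-01-31.
Next Monday: 2010-02-01.
Next Saturday: 2010-02-06.
The following Sunday is 2010-02-07.

2010-02-07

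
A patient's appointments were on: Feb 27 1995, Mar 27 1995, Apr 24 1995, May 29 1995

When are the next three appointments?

All Mondays; the gaps (28, 28, 35) vary with month length.
This is the last Monday of each month.
June 1995 ends with Monday Jun 26 1995.
July 1995 ends with Monday Jul 31 1995.
August 1995 ends with Monday Aug 28 1995.

Jun 26 1995, Jul 31 1995, Aug 28 1995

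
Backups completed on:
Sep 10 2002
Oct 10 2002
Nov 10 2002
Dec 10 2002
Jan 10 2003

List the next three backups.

Gaps: 30, 31, 30, 31 days — not constant. Every event is on the 10th of the month.
Pattern: the 10th of each month.
February 2003: Feb 10 2003.
Next: March 2003 → Mar 10 2003.
Next: April 2003 → Apr 10 2003.

Feb 10 2003, Mar 10 2003, Apr 10 2003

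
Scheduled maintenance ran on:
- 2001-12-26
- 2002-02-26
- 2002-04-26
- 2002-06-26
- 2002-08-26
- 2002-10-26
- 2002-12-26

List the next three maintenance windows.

Gaps: 62, 59, 61, 61, 61, 61 days — not constant. Every event is on the 26th of the month.
Pattern: the 26th of every 2 months.
February 2003: 2003-02-26.
Next: April 2003 → 2003-04-26.
Next: June 2003 → 2003-06-26.

2003-02-26, 2003-04-26, 2003-06-26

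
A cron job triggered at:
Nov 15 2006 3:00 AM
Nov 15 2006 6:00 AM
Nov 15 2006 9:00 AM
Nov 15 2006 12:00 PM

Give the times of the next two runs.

The interval is a steady 3 hours (3, 3, 3).
Nov 15 2006 12:00 PM + 3 h = Nov 15 2006 3:00 PM.
Nov 15 2006 3:00 PM + 3 h = Nov 15 2006 6:00 PM.

Nov 15 2006 3:00 PM, Nov 15 2006 6:00 PM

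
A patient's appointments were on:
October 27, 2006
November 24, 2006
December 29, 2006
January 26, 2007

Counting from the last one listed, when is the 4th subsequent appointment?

All Fridays; the gaps (28, 35, 28) vary with month length.
This is the last Friday of each month.
Last Friday of February 2007: February 23, 2007.
Last Friday of March 2007: March 30, 2007.
April 2007 ends with Friday April 27, 2007.
May 2007 ends with Friday May 25, 2007.

May 25, 2007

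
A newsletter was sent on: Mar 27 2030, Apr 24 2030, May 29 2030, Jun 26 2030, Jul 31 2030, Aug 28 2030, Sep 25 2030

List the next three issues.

Every date is a Wednesday; gaps 28, 35, 28, 35, 28, 28 days.
Each is the last Wednesday of its month (at least one falls on the 29th or later, ruling out '4th Wednesday').
October 2030 ends with Wednesday Oct 30 2030.
November 2030 ends with Wednesday Nov 27 2030.
December 2030 ends with Wednesday Dec 25 2030.

Oct 30 2030, Nov 27 2030, Dec 25 2030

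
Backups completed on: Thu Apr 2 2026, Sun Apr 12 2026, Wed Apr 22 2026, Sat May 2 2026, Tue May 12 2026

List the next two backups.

Fri May 22 2026, Mon Jun 1 2026

The spacing is 10, 10, 10, 10 days — always 10 days.
Tue May 12 2026 + 10 days = Fri May 22 2026.
Fri May 22 2026 + 10 days = Mon Jun 1 2026.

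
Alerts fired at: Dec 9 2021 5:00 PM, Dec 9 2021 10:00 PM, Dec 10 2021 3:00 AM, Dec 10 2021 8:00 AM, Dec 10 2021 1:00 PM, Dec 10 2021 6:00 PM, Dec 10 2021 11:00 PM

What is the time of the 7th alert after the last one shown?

Dec 12 2021 10:00 AM

The interval is a steady 5 hours (5, 5, 5, 5, 5, 5).
Dec 10 2021 11:00 PM + 5 h = Dec 11 2021 4:00 AM.
Dec 11 2021 4:00 AM + 5 h = Dec 11 2021 9:00 AM.
Dec 11 2021 9:00 AM + 5 h = Dec 11 2021 2:00 PM.
Dec 11 2021 2:00 PM + 5 h = Dec 11 2021 7:00 PM.
Dec 11 2021 7:00 PM + 5 h = Dec 12 2021 12:00 AM.
Dec 12 2021 12:00 AM + 5 h = Dec 12 2021 5:00 AM.
Dec 12 2021 5:00 AM + 5 h = Dec 12 2021 10:00 AM.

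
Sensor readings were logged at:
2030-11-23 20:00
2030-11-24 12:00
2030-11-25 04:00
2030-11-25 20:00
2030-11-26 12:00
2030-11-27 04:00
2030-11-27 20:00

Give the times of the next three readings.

2030-11-28 12:00, 2030-11-29 04:00, 2030-11-29 20:00

Gaps: 16, 16, 16, 16, 16, 16 hours — each event is 16 hours after the previous one.
2030-11-27 20:00 + 16 h = 2030-11-28 12:00.
2030-11-28 12:00 + 16 h = 2030-11-29 04:00.
2030-11-29 04:00 + 16 h = 2030-11-29 20:00.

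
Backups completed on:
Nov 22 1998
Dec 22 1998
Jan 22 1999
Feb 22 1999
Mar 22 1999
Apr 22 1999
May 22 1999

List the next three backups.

Jun 22 1999, Jul 22 1999, Aug 22 1999

Each date is the 22nd; the gaps (30, 31, 31, 28, 31, 30) track the month lengths.
The rule is the 22nd of each month.
June 1999: Jun 22 1999.
July 1999: Jul 22 1999.
August 1999: Aug 22 1999.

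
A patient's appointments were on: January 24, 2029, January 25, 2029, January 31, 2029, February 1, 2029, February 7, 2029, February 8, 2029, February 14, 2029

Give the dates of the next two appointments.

February 15, 2029; February 21, 2029

Gaps: 1, 6, 1, 6, 1, 6 days — not constant, but cyclic with period 2.
The events fall on every Wednesday and Thursday.
The following Thursday is February 15, 2029.
Next Wednesday: February 21, 2029.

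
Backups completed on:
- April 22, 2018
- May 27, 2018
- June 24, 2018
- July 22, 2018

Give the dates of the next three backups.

All dates are Sundays, 35, 28, 28 days apart.
Specifically, the 4th Sunday of each month.
August 2018 — 4th Sunday is August 26, 2018.
4th Sunday of September 2018: September 23, 2018.
October 2018 — 4th Sunday is October 28, 2018.

August 26, 2018; September 23, 2018; October 28, 2018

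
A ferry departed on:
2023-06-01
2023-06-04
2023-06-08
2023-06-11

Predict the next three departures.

Every event lands on a Thursday or Sunday (gaps cycle 3, 4, 3).
So the schedule is: every Thursday and Sunday.
Next Thursday: 2023-06-15.
Next Sunday: 2023-06-18.
The following Thursday is 2023-06-22.

2023-06-15, 2023-06-18, 2023-06-22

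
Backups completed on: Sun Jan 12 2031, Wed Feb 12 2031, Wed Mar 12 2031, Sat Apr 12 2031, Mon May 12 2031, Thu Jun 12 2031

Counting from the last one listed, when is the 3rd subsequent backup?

The day-of-month is always 12 (31, 28, 31, 30, 31 days between events).
So this recurs on the 12th of each month.
Next: July 2031 → Sat Jul 12 2031.
August 2031: Tue Aug 12 2031.
Next: September 2031 → Fri Sep 12 2031.

Fri Sep 12 2031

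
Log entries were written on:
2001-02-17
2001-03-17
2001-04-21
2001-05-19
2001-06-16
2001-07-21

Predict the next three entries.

All dates are Saturdays, 28, 35, 28, 28, 35 days apart.
Specifically, the 3rd Saturday of each month.
3rd Saturday of August 2001: 2001-08-18.
September 2001 — 3rd Saturday is 2001-09-15.
October 2001 — 3rd Saturday is 2001-10-20.

2001-08-18, 2001-09-15, 2001-10-20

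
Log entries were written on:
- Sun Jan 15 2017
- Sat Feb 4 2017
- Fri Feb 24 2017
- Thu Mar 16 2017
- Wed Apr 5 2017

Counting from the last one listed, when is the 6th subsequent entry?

Every event comes 20 days after the last (20, 20, 20, 20).
Wed Apr 5 2017 + 20 days = Tue Apr 25 2017.
Tue Apr 25 2017 + 20 days = Mon May 15 2017.
Mon May 15 2017 + 20 days = Sun Jun 4 2017.
Sun Jun 4 2017 + 20 days = Sat Jun 24 2017.
Sat Jun 24 2017 + 20 days = Fri Jul 14 2017.
Fri Jul 14 2017 + 20 days = Thu Aug 3 2017.

Thu Aug 3 2017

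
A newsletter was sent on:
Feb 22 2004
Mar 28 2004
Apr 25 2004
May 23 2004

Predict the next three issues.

Jun 27 2004, Jul 25 2004, Aug 22 2004

All dates are Sundays, 35, 28, 28 days apart.
Specifically, the 4th Sunday of each month.
June 2004 — 4th Sunday is Jun 27 2004.
July 2004 — 4th Sunday is Jul 25 2004.
4th Sunday of August 2004: Aug 22 2004.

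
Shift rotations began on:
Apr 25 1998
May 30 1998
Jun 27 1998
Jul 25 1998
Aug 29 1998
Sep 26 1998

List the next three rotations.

Oct 31 1998, Nov 28 1998, Dec 26 1998

Every date is a Saturday; gaps 35, 28, 28, 35, 28 days.
Each is the last Saturday of its month (at least one falls on the 29th or later, ruling out '4th Saturday').
October 1998 ends with Saturday Oct 31 1998.
Last Saturday of November 1998: Nov 28 1998.
Last Saturday of December 1998: Dec 26 1998.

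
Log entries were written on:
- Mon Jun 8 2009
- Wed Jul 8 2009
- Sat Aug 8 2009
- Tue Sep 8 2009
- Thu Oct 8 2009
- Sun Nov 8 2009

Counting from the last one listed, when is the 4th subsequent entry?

The day-of-month is always 8 (30, 31, 31, 30, 31 days between events).
So this recurs on the 8th of each month.
Next: December 2009 → Tue Dec 8 2009.
Next: January 2010 → Fri Jan 8 2010.
February 2010: Mon Feb 8 2010.
March 2010: Mon Mar 8 2010.

Mon Mar 8 2010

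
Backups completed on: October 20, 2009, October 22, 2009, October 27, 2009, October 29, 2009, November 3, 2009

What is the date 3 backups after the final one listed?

November 12, 2009

The gap pattern 2, 5, 2, 5 repeats every 2 events.
These are the Tuesdays and Thursdays of each week.
The following Thursday is November 5, 2009.
The following Tuesday is November 10, 2009.
The following Thursday is November 12, 2009.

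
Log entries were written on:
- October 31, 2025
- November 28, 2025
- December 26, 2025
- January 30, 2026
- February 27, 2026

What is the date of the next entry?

All Fridays; the gaps (28, 28, 35, 28) vary with month length.
This is the last Friday of each month.
Last Friday of March 2026: March 27, 2026.

March 27, 2026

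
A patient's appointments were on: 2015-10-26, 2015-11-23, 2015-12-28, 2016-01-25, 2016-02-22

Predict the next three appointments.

2016-03-28, 2016-04-25, 2016-05-23

All dates are Mondays, 28, 35, 28, 28 days apart.
Specifically, the 4th Monday of each month.
4th Monday of March 2016: 2016-03-28.
April 2016 — 4th Monday is 2016-04-25.
May 2016 — 4th Monday is 2016-05-23.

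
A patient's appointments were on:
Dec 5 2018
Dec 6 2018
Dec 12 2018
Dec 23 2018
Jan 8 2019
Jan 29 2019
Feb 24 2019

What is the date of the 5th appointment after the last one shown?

Gaps: 1, 6, 11, 16, 21, 26 days — each gap is 5 larger than the previous one.
Next gap: 31 days. Feb 24 2019 + 31 days = Mar 27 2019.
Next gap: 36 days. Mar 27 2019 + 36 days = May 2 2019.
Next gap: 41 days. May 2 2019 + 41 days = Jun 12 2019.
Next gap: 46 days. Jun 12 2019 + 46 days = Jul 28 2019.
Next gap: 51 days. Jul 28 2019 + 51 days = Sep 17 2019.

Sep 17 2019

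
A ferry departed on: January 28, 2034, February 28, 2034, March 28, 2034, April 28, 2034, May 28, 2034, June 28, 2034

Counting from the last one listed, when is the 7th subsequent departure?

January 28, 2035

The day-of-month is always 28 (31, 28, 31, 30, 31 days between events).
So this recurs on the 28th of each month.
July 2034: July 28, 2034.
August 2034: August 28, 2034.
Next: September 2034 → September 28, 2034.
Next: October 2034 → October 28, 2034.
November 2034: November 28, 2034.
December 2034: December 28, 2034.
Next: January 2035 → January 28, 2035.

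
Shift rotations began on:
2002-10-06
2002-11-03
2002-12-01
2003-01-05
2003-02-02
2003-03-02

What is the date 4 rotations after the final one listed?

2003-07-06

These are Sundays at 28- or 35-day spacing (28, 28, 35, 28, 28).
The pattern: 1st Sunday of the month.
1st Sunday of April 2003: 2003-04-06.
May 2003 — 1st Sunday is 2003-05-04.
1st Sunday of June 2003: 2003-06-01.
July 2003 — 1st Sunday is 2003-07-06.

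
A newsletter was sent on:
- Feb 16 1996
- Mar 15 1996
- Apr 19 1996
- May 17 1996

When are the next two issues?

These are Fridays at 28- or 35-day spacing (28, 35, 28).
The pattern: 3rd Friday of the month.
June 1996 — 3rd Friday is Jun 21 1996.
July 1996 — 3rd Friday is Jul 19 1996.

Jun 21 1996, Jul 19 1996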